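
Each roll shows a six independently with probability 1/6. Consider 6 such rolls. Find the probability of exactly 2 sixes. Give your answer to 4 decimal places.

X ~ Binomial(n=6, p=0.166667).
P(X=2) = C(6,2) · p^2 · (1−p)^4
= 15 · 0.027778 · 0.48225 = 0.200939

0.2009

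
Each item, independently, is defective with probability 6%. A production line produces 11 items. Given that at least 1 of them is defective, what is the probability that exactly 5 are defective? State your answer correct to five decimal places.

X ~ Binomial(11, 0.06). Want P(X=5 | X≥1) = P(X=5) / P(X≥1).
P(X=5) = C(11,5)·0.06^5·0.94^6 = 0.0002478
P(X≥1) = 1 − 0.5062982 = 0.4937018
Ratio = 0.0002478 / 0.4937018 = 0.0005020

0.00050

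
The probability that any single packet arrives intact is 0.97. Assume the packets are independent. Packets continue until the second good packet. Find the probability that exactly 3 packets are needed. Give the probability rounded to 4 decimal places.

0.0565

Y = trial on which the second success occurs; negative binomial, r=2, p=0.97.
P(Y=3) = C(2,1) · p^2 · (1−p)^1
= 2 · 0.9409 · 0.03 = 0.056454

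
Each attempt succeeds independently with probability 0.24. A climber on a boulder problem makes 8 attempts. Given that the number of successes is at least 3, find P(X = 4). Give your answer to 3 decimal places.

X ~ Binomial(8, 0.24). Want P(X=4 | X≥3) = P(X=4) / P(X≥3).
P(X=4) = C(8,4)·0.24^4·0.76^4 = 0.07748
P(X≥3) = 1 − 0.11130 − 0.28119 − 0.31079 = 0.29672
Ratio = 0.07748 / 0.29672 = 0.26112

0.261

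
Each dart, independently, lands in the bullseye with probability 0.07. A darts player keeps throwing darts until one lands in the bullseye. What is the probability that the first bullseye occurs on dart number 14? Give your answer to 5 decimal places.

0.02725

Geometric (trials to first success), p = 0.07.
P(Y = 14) = (1−p)^13 · p = 0.38929 · 0.07 = 0.0272506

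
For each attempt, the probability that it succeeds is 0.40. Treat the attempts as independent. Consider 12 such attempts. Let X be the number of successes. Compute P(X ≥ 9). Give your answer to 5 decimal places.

0.01527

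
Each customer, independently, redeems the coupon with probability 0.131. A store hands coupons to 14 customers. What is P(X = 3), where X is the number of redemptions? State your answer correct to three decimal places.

0.175

X ~ Binomial(n=14, p=0.131).
P(X=3) = C(14,3) · p^3 · (1−p)^11
= 364 · 0.0022481 · 0.21341 = 0.17464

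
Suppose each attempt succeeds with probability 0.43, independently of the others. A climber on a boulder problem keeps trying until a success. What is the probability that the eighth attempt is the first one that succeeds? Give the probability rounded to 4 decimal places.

0.0084

Geometric (trials to first success), p = 0.43.
P(Y = 8) = (1−p)^7 · p = 0.019549 · 0.43 = 0.008406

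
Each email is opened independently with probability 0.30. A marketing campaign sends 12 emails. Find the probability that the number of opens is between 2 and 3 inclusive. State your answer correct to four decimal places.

0.4075

X ~ Binomial(12, 0.30); P(2 ≤ X ≤ 3) = Σ C(12,k) p^k (1−p)^(12−k) over k:
  k=2: C(12,2)·0.30^2·0.70^10 = 0.167790
  k=3: C(12,3)·0.30^3·0.70^9 = 0.239700
Total = 0.407491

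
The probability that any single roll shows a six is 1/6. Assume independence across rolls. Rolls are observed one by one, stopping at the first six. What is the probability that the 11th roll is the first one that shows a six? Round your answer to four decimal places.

0.0269

Geometric (trials to first success), p = 0.166667.
P(Y = 11) = (1−p)^10 · p = 0.16151 · 0.166667 = 0.026918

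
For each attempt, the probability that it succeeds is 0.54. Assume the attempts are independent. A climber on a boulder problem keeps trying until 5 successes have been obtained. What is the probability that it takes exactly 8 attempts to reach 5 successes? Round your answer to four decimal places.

0.1564

Y = trial on which the fifth success occurs; negative binomial, r=5, p=0.54.
P(Y=8) = C(7,4) · p^5 · (1−p)^3
= 35 · 0.045917 · 0.097336 = 0.156427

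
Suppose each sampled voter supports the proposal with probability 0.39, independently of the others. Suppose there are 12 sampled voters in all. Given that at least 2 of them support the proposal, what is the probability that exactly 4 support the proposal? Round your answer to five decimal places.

X ~ Binomial(12, 0.39). Want P(X=4 | X≥2) = P(X=4) / P(X≥2).
P(X=4) = C(12,4)·0.39^4·0.61^8 = 0.2195343
P(X≥2) = 1 − 0.0026543 − 0.0203645 = 0.9769811
Ratio = 0.2195343 / 0.9769811 = 0.2247068

0.22471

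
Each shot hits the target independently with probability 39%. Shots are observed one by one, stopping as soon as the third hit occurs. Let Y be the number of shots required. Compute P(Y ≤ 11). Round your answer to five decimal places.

0.86722

Finishing within 11 shots ⇔ at least 3 successes in the first 11. With X ~ Binomial(11, 0.39), P(Y ≤ 11) = 1 − P(X ≤ 2).
  k=0: C(11,0)·0.39^0·0.61^11 = 0.0043514
  k=1: C(11,1)·0.39^1·0.61^10 = 0.0306024
  k=2: C(11,2)·0.39^2·0.61^9 = 0.0978274
1 − 0.1327812 = 0.8672188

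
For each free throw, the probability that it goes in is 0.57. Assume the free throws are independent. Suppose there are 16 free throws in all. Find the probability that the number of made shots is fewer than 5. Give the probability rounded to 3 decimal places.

0.010

X ~ Binomial(16, 0.57); P(X ≤ 4) = Σ C(16,k) p^k (1−p)^(16−k) over k:
  k=0: C(16,0)·0.57^0·0.43^16 = 0.00000
  k=1: C(16,1)·0.57^1·0.43^15 = 0.00003
  k=2: C(16,2)·0.57^2·0.43^14 = 0.00029
  k=3: C(16,3)·0.57^3·0.43^13 = 0.00178
  k=4: C(16,4)·0.57^4·0.43^12 = 0.00768
Total = 0.00978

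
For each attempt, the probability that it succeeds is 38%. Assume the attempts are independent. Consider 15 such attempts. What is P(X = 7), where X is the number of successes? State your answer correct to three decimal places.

X ~ Binomial(n=15, p=0.38).
P(X=7) = C(15,7) · p^7 · (1−p)^8
= 6435 · 0.0011442 · 0.021834 = 0.16076

0.161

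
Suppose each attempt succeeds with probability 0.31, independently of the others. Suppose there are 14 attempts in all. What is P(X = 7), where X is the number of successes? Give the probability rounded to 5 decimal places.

X ~ Binomial(n=14, p=0.31).
P(X=7) = C(14,7) · p^7 · (1−p)^7
= 3432 · 0.00027513 · 0.074464 = 0.0703109

0.07031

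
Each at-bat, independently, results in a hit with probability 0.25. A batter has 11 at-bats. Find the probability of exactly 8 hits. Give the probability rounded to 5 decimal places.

X ~ Binomial(n=11, p=0.25).
P(X=8) = C(11,8) · p^8 · (1−p)^3
= 165 · 1.5259e-05 · 0.42188 = 0.0010622

0.00106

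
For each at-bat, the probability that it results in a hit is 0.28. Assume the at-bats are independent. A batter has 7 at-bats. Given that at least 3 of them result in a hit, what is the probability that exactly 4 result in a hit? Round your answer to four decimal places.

X ~ Binomial(7, 0.28). Want P(X=4 | X≥3) = P(X=4) / P(X≥3).
P(X=4) = C(7,4)·0.28^4·0.72^3 = 0.080297
P(X≥3) = 1 − 0.100306 − 0.273056 − 0.318565 = 0.308073
Ratio = 0.080297 / 0.308073 = 0.260641

0.2606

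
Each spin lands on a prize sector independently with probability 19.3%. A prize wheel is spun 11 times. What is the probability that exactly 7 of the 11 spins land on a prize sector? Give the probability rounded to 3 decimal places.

X ~ Binomial(n=11, p=0.193).
P(X=7) = C(11,7) · p^7 · (1−p)^4
= 330 · 9.9747e-06 · 0.42413 = 0.00140

0.001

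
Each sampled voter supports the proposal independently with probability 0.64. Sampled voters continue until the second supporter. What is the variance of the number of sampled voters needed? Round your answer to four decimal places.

1.7578

Y = total sampled voters until the second success; negative binomial with r=2, p=0.64.
Var(Y) = r(1−p)/p² = 2·0.36 / 0.64² = 1.757812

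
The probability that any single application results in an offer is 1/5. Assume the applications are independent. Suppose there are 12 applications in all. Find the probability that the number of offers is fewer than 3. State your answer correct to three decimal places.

0.558

X ~ Binomial(12, 0.20); P(X ≤ 2) = Σ C(12,k) p^k (1−p)^(12−k) over k:
  k=0: C(12,0)·0.20^0·0.80^12 = 0.06872
  k=1: C(12,1)·0.20^1·0.80^11 = 0.20616
  k=2: C(12,2)·0.20^2·0.80^10 = 0.28347
Total = 0.55835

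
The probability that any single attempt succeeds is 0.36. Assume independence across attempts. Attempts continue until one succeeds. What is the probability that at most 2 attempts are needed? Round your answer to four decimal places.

Y = number of attempts to the first success; geometric, p = 0.36.
P(Y ≤ 2) = 1 − (1−p)^2 = 1 − 0.409600 = 0.590400

0.5904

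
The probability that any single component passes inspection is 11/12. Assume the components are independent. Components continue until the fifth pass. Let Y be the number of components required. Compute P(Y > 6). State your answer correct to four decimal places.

0.0831

Needing more than 6 components ⇔ fewer than 5 successes in the first 6. With X ~ Binomial(6, 0.916667), P(Y > 6) = P(X ≤ 4).
  k=0: C(6,0)·0.916667^0·0.083333^6 = 0.000000
  k=1: C(6,1)·0.916667^1·0.083333^5 = 0.000022
  k=2: C(6,2)·0.916667^2·0.083333^4 = 0.000608
  k=3: C(6,3)·0.916667^3·0.083333^3 = 0.008915
  k=4: C(6,4)·0.916667^4·0.083333^2 = 0.073549
P(X ≤ 4) = 0.083094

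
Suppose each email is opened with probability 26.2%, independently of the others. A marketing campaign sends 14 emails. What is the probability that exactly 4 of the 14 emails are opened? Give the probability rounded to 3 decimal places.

X ~ Binomial(n=14, p=0.262).
P(X=4) = C(14,4) · p^4 · (1−p)^10
= 1001 · 0.004712 · 0.047925 = 0.22605

0.226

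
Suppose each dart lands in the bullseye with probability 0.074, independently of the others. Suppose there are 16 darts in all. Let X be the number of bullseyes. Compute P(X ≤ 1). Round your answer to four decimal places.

0.6660

X ~ Binomial(16, 0.074); P(X ≤ 1) = Σ C(16,k) p^k (1−p)^(16−k) over k:
  k=0: C(16,0)·0.074^0·0.926^16 = 0.292264
  k=1: C(16,1)·0.074^1·0.926^15 = 0.373694
Total = 0.665959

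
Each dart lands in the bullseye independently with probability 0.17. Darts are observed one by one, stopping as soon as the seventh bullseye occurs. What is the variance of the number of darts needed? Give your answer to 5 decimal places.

201.03806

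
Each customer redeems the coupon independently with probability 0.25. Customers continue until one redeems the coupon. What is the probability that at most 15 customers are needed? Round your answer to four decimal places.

0.9866

Y = number of customers to the first success; geometric, p = 0.25.
P(Y ≤ 15) = 1 − (1−p)^15 = 1 − 0.013363 = 0.986637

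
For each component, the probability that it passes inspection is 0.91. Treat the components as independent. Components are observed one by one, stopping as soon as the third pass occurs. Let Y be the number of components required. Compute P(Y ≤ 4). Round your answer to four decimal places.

Finishing within 4 components ⇔ at least 3 successes in the first 4. With X ~ Binomial(4, 0.91), P(Y ≤ 4) = 1 − P(X ≤ 2).
  k=0: C(4,0)·0.91^0·0.09^4 = 0.000066
  k=1: C(4,1)·0.91^1·0.09^3 = 0.002654
  k=2: C(4,2)·0.91^2·0.09^2 = 0.040246
1 − 0.042965 = 0.957035

0.9570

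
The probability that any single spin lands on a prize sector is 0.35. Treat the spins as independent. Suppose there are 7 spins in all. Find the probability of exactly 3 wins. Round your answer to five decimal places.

0.26787

X ~ Binomial(n=7, p=0.35).
P(X=3) = C(7,3) · p^3 · (1−p)^4
= 35 · 0.042875 · 0.17851 = 0.2678709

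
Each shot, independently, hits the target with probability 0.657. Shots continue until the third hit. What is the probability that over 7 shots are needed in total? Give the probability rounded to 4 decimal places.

Needing more than 7 shots ⇔ fewer than 3 successes in the first 7. With X ~ Binomial(7, 0.657), P(Y > 7) = P(X ≤ 2).
  k=0: C(7,0)·0.657^0·0.343^7 = 0.000559
  k=1: C(7,1)·0.657^1·0.343^6 = 0.007489
  k=2: C(7,2)·0.657^2·0.343^5 = 0.043035
P(X ≤ 2) = 0.051083

0.0511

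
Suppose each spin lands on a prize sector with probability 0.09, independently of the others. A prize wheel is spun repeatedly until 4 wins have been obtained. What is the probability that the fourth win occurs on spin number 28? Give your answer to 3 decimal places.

Y = trial on which the fourth success occurs; negative binomial, r=4, p=0.09.
P(Y=28) = C(27,3) · p^4 · (1−p)^24
= 2925 · 6.561e-05 · 0.10399 = 0.01996

0.020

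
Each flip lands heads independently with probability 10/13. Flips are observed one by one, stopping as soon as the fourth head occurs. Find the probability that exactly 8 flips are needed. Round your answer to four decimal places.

0.0348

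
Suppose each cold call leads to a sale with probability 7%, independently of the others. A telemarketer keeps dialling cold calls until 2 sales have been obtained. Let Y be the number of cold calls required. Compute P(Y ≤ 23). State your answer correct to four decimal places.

0.4854

Finishing within 23 cold calls ⇔ at least 2 successes in the first 23. With X ~ Binomial(23, 0.07), P(Y ≤ 23) = 1 − P(X ≤ 1).
  k=0: C(23,0)·0.07^0·0.93^23 = 0.188412
  k=1: C(23,1)·0.07^1·0.93^22 = 0.326175
1 − 0.514587 = 0.485413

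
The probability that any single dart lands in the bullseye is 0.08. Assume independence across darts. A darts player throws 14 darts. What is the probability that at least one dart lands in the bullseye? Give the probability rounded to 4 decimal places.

0.6888

P(at least one) = 1 − P(none) = 1 − (1 − 0.08)^14
= 1 − 0.311193 = 0.688807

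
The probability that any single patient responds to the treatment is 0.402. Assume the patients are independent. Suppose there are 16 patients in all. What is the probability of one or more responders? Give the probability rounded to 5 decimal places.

0.99973

P(at least one) = 1 − P(none) = 1 − (1 − 0.402)^16
= 1 − 0.0002674 = 0.9997326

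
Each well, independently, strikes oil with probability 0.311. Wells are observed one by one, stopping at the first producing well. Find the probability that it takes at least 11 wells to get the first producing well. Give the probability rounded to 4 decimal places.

0.0241

Y = number of wells to the first success; geometric, p = 0.311.
P(Y > 10) = P(first 10 all fail) = (1−p)^10 = 0.024110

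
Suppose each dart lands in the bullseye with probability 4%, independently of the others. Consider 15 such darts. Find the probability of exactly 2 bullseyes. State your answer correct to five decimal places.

0.09882

X ~ Binomial(n=15, p=0.04).
P(X=2) = C(15,2) · p^2 · (1−p)^13
= 105 · 0.0016 · 0.5882 = 0.0988178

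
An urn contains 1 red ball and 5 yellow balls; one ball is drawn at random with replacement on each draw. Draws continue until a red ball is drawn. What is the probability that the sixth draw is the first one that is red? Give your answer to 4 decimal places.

Geometric (trials to first success), p = 0.166667.
P(Y = 6) = (1−p)^5 · p = 0.40188 · 0.166667 = 0.066980

0.0670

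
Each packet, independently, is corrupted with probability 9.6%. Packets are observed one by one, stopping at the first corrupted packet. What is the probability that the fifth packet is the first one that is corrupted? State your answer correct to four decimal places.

0.0641

Geometric (trials to first success), p = 0.096.
P(Y = 5) = (1−p)^4 · p = 0.66784 · 0.096 = 0.064113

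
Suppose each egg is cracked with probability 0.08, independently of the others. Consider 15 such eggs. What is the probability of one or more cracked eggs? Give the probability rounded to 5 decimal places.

P(at least one) = 1 − P(none) = 1 − (1 − 0.08)^15
= 1 − 0.2862974 = 0.7137026

0.71370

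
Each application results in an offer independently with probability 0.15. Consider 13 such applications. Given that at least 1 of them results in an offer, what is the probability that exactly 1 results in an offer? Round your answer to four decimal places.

0.3155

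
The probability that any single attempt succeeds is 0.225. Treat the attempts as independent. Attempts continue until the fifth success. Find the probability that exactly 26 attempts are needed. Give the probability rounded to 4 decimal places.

Y = trial on which the fifth success occurs; negative binomial, r=5, p=0.225.
P(Y=26) = C(25,4) · p^5 · (1−p)^21
= 12650 · 0.00057665 · 0.0047352 = 0.034541

0.0345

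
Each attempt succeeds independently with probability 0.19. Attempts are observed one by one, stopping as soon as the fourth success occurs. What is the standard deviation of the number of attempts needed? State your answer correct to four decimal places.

9.4737

Y = total attempts until the fourth success; negative binomial with r=4, p=0.19.
SD(Y) = √[r(1−p)/p²] = √(89.750693) = 9.473684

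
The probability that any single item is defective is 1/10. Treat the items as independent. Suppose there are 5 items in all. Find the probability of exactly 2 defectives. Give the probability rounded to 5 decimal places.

X ~ Binomial(n=5, p=0.10).
P(X=2) = C(5,2) · p^2 · (1−p)^3
= 10 · 0.01 · 0.729 = 0.0729000

0.07290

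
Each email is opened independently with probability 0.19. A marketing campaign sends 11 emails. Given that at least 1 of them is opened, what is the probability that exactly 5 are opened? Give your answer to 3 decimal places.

0.036

X ~ Binomial(11, 0.19). Want P(X=5 | X≥1) = P(X=5) / P(X≥1).
P(X=5) = C(11,5)·0.19^5·0.81^6 = 0.03231
P(X≥1) = 1 − 0.09848 = 0.90152
Ratio = 0.03231 / 0.90152 = 0.03584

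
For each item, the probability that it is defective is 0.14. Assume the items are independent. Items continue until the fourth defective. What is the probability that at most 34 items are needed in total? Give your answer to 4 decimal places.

Finishing within 34 items ⇔ at least 4 successes in the first 34. With X ~ Binomial(34, 0.14), P(Y ≤ 34) = 1 − P(X ≤ 3).
  k=0: C(34,0)·0.14^0·0.86^34 = 0.005929
  k=1: C(34,1)·0.14^1·0.86^33 = 0.032814
  k=2: C(34,2)·0.14^2·0.86^32 = 0.088139
  k=3: C(34,3)·0.14^3·0.86^31 = 0.153048
1 − 0.279930 = 0.720070

0.7201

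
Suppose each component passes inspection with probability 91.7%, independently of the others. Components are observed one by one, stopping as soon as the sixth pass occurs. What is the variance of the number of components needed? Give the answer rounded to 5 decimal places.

0.59223

Y = total components until the sixth success; negative binomial with r=6, p=0.917.
Var(Y) = r(1−p)/p² = 6·0.083 / 0.917² = 0.5922304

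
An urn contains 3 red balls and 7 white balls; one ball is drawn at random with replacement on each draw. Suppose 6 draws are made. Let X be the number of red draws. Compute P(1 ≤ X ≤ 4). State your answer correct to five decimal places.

0.87142

X ~ Binomial(6, 0.30); P(1 ≤ X ≤ 4) = Σ C(6,k) p^k (1−p)^(6−k) over k:
  k=1: C(6,1)·0.30^1·0.70^5 = 0.3025260
  k=2: C(6,2)·0.30^2·0.70^4 = 0.3241350
  k=3: C(6,3)·0.30^3·0.70^3 = 0.1852200
  k=4: C(6,4)·0.30^4·0.70^2 = 0.0595350
Total = 0.8714160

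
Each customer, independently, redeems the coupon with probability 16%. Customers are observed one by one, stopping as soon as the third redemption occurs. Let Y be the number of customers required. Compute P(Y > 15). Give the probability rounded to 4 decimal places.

0.5608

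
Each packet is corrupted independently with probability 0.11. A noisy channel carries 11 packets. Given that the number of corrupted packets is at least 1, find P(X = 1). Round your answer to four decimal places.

0.5222

X ~ Binomial(11, 0.11). Want P(X=1 | X≥1) = P(X=1) / P(X≥1).
P(X=1) = C(11,1)·0.11^1·0.89^10 = 0.377299
P(X≥1) = 1 − 0.277517 = 0.722483
Ratio = 0.377299 / 0.722483 = 0.522225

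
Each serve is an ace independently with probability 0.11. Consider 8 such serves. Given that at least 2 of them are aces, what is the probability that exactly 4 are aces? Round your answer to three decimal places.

0.030

X ~ Binomial(8, 0.11). Want P(X=4 | X≥2) = P(X=4) / P(X≥2).
P(X=4) = C(8,4)·0.11^4·0.89^4 = 0.00643
P(X≥2) = 1 − 0.39366 − 0.38924 = 0.21711
Ratio = 0.00643 / 0.21711 = 0.02962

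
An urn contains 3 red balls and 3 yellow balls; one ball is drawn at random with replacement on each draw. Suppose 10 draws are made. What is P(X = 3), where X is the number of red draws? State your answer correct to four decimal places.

0.1172

X ~ Binomial(n=10, p=0.50).
P(X=3) = C(10,3) · p^3 · (1−p)^7
= 120 · 0.125 · 0.0078125 = 0.117188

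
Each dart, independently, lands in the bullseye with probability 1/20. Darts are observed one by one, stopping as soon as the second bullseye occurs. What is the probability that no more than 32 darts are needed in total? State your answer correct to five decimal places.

0.48004

Finishing within 32 darts ⇔ at least 2 successes in the first 32. With X ~ Binomial(32, 0.05), P(Y ≤ 32) = 1 − P(X ≤ 1).
  k=0: C(32,0)·0.05^0·0.95^32 = 0.1937115
  k=1: C(32,1)·0.05^1·0.95^31 = 0.3262509
1 − 0.5199624 = 0.4800376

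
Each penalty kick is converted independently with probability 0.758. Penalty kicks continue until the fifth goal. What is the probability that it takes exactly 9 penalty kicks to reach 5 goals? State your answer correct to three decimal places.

0.060

Y = trial on which the fifth success occurs; negative binomial, r=5, p=0.758.
P(Y=9) = C(8,4) · p^5 · (1−p)^4
= 70 · 0.25023 · 0.0034297 = 0.06008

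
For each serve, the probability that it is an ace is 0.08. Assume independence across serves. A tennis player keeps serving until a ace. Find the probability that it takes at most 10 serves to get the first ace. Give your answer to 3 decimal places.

Y = number of serves to the first success; geometric, p = 0.08.
P(Y ≤ 10) = 1 − (1−p)^10 = 1 − 0.43439 = 0.56561

0.566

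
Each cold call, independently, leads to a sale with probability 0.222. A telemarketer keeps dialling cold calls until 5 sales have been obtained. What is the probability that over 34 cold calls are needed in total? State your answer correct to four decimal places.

0.0988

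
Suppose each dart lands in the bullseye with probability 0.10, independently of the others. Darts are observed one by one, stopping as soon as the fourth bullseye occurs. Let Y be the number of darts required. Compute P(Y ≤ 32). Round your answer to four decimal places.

Finishing within 32 darts ⇔ at least 4 successes in the first 32. With X ~ Binomial(32, 0.10), P(Y ≤ 32) = 1 − P(X ≤ 3).
  k=0: C(32,0)·0.10^0·0.90^32 = 0.034337
  k=1: C(32,1)·0.10^1·0.90^31 = 0.122087
  k=2: C(32,2)·0.10^2·0.90^30 = 0.210260
  k=3: C(32,3)·0.10^3·0.90^29 = 0.233622
1 − 0.600306 = 0.399694

0.3997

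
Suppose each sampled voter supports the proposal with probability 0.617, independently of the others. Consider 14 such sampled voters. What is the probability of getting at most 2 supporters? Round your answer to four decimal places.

X ~ Binomial(14, 0.617); P(X ≤ 2) = Σ C(14,k) p^k (1−p)^(14−k) over k:
  k=0: C(14,0)·0.617^0·0.383^14 = 0.000001
  k=1: C(14,1)·0.617^1·0.383^13 = 0.000033
  k=2: C(14,2)·0.617^2·0.383^12 = 0.000345
Total = 0.000380

0.0004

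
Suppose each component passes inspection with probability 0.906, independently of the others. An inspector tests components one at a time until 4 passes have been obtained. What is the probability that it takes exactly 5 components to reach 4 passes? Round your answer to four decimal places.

Y = trial on which the fourth success occurs; negative binomial, r=4, p=0.906.
P(Y=5) = C(4,3) · p^4 · (1−p)^1
= 4 · 0.67377 · 0.094 = 0.253338

0.2533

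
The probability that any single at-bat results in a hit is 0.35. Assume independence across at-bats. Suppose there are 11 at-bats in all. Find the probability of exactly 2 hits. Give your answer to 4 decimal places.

X ~ Binomial(n=11, p=0.35).
P(X=2) = C(11,2) · p^2 · (1−p)^9
= 55 · 0.1225 · 0.020712 = 0.139547

0.1395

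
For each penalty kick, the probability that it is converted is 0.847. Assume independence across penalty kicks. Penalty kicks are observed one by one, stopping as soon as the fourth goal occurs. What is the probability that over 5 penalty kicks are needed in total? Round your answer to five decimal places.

0.17034

Needing more than 5 penalty kicks ⇔ fewer than 4 successes in the first 5. With X ~ Binomial(5, 0.847), P(Y > 5) = P(X ≤ 3).
  k=0: C(5,0)·0.847^0·0.153^5 = 0.0000838
  k=1: C(5,1)·0.847^1·0.153^4 = 0.0023207
  k=2: C(5,2)·0.847^2·0.153^3 = 0.0256946
  k=3: C(5,3)·0.847^3·0.153^2 = 0.1422437
P(X ≤ 3) = 0.1703428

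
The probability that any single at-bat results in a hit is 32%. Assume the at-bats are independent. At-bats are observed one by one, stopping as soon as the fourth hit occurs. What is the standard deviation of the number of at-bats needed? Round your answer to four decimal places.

Y = total at-bats until the fourth success; negative binomial with r=4, p=0.32.
SD(Y) = √[r(1−p)/p²] = √(26.562500) = 5.153882

5.1539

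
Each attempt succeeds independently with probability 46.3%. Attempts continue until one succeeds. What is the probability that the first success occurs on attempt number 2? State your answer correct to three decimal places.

Geometric (trials to first success), p = 0.463.
P(Y = 2) = (1−p)^1 · p = 0.537 · 0.463 = 0.24863

0.249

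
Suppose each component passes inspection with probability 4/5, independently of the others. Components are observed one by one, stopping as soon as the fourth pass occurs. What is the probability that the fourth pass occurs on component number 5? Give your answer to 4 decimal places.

Y = trial on which the fourth success occurs; negative binomial, r=4, p=0.80.
P(Y=5) = C(4,3) · p^4 · (1−p)^1
= 4 · 0.4096 · 0.2 = 0.327680

0.3277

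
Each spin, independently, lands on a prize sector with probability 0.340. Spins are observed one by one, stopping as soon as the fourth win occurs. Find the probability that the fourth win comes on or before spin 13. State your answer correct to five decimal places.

Finishing within 13 spins ⇔ at least 4 successes in the first 13. With X ~ Binomial(13, 0.34), P(Y ≤ 13) = 1 − P(X ≤ 3).
  k=0: C(13,0)·0.34^0·0.66^13 = 0.0045089
  k=1: C(13,1)·0.34^1·0.66^12 = 0.0301960
  k=2: C(13,2)·0.34^2·0.66^11 = 0.0933331
  k=3: C(13,3)·0.34^3·0.66^10 = 0.1762959
1 − 0.3043339 = 0.6956661

0.69567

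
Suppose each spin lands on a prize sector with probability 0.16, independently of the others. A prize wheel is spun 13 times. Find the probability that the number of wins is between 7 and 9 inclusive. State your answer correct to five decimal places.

0.00187

X ~ Binomial(13, 0.16); P(7 ≤ X ≤ 9) = Σ C(13,k) p^k (1−p)^(13−k) over k:
  k=7: C(13,7)·0.16^7·0.84^6 = 0.0016182
  k=8: C(13,8)·0.16^8·0.84^5 = 0.0002312
  k=9: C(13,9)·0.16^9·0.84^4 = 0.0000245
Total = 0.0018738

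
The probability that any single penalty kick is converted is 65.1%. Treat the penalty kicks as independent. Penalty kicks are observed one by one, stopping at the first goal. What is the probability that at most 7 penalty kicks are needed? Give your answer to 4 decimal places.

0.9994

Y = number of penalty kicks to the first success; geometric, p = 0.651.
P(Y ≤ 7) = 1 − (1−p)^7 = 1 − 0.000631 = 0.999369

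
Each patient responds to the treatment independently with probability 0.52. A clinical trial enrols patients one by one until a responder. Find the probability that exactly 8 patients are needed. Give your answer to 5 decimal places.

0.00305

Geometric (trials to first success), p = 0.52.
P(Y = 8) = (1−p)^7 · p = 0.0058707 · 0.52 = 0.0030528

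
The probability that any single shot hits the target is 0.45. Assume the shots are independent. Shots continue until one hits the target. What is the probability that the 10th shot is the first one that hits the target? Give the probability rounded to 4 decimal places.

Geometric (trials to first success), p = 0.45.
P(Y = 10) = (1−p)^9 · p = 0.0046054 · 0.45 = 0.002072

0.0021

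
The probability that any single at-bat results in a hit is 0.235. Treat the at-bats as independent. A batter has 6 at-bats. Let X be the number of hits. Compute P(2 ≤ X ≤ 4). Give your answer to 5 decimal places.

0.42668

X ~ Binomial(6, 0.235); P(2 ≤ X ≤ 4) = Σ C(6,k) p^k (1−p)^(6−k) over k:
  k=2: C(6,2)·0.235^2·0.765^4 = 0.2837087
  k=3: C(6,3)·0.235^3·0.765^3 = 0.1162031
  k=4: C(6,4)·0.235^4·0.765^2 = 0.0267723
Total = 0.4266842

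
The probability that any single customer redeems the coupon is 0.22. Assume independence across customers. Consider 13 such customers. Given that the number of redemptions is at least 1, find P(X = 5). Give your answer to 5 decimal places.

0.09462

X ~ Binomial(13, 0.22). Want P(X=5 | X≥1) = P(X=5) / P(X≥1).
P(X=5) = C(13,5)·0.22^5·0.78^8 = 0.0908759
P(X≥1) = 1 − 0.0395576 = 0.9604424
Ratio = 0.0908759 / 0.9604424 = 0.0946188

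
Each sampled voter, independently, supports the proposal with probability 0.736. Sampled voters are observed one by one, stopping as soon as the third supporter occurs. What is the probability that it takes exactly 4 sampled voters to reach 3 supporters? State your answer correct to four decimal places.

Y = trial on which the third success occurs; negative binomial, r=3, p=0.736.
P(Y=4) = C(3,2) · p^3 · (1−p)^1
= 3 · 0.39869 · 0.264 = 0.315761

0.3158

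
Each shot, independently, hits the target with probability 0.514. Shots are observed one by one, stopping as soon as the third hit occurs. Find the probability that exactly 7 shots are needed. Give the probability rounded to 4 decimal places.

0.1136

Y = trial on which the third success occurs; negative binomial, r=3, p=0.514.
P(Y=7) = C(6,2) · p^3 · (1−p)^4
= 15 · 0.1358 · 0.055789 = 0.113639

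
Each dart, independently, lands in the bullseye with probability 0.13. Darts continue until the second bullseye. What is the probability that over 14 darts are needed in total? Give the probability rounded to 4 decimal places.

Needing more than 14 darts ⇔ fewer than 2 successes in the first 14. With X ~ Binomial(14, 0.13), P(Y > 14) = P(X ≤ 1).
  k=0: C(14,0)·0.13^0·0.87^14 = 0.142321
  k=1: C(14,1)·0.13^1·0.87^13 = 0.297729
P(X ≤ 1) = 0.440051

0.4401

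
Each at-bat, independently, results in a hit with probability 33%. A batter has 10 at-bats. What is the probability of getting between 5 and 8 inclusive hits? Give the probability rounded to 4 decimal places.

X ~ Binomial(10, 0.33); P(5 ≤ X ≤ 8) = Σ C(10,k) p^k (1−p)^(10−k) over k:
  k=5: C(10,5)·0.33^5·0.67^5 = 0.133151
  k=6: C(10,6)·0.33^6·0.67^4 = 0.054652
  k=7: C(10,7)·0.33^7·0.67^3 = 0.015382
  k=8: C(10,8)·0.33^8·0.67^2 = 0.002841
Total = 0.206025

0.2060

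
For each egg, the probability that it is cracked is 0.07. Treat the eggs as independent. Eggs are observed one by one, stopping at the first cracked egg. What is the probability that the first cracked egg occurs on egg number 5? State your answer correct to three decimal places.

Geometric (trials to first success), p = 0.07.
P(Y = 5) = (1−p)^4 · p = 0.74805 · 0.07 = 0.05236

0.052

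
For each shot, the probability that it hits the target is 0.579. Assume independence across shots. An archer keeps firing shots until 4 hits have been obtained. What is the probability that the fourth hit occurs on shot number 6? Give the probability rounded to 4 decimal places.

0.1992

Y = trial on which the fourth success occurs; negative binomial, r=4, p=0.579.
P(Y=6) = C(5,3) · p^4 · (1−p)^2
= 10 · 0.11239 · 0.17724 = 0.199195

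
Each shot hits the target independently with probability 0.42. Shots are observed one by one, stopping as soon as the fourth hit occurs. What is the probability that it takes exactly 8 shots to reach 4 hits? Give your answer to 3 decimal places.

0.123

Y = trial on which the fourth success occurs; negative binomial, r=4, p=0.42.
P(Y=8) = C(7,3) · p^4 · (1−p)^4
= 35 · 0.031117 · 0.11316 = 0.12325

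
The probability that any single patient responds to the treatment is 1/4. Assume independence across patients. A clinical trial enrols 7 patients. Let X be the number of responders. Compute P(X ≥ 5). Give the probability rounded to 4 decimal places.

0.0129

X ~ Binomial(7, 0.25); P(X ≥ 5) = Σ C(7,k) p^k (1−p)^(7−k) over k:
  k=5: C(7,5)·0.25^5·0.75^2 = 0.011536
  k=6: C(7,6)·0.25^6·0.75^1 = 0.001282
  k=7: C(7,7)·0.25^7·0.75^0 = 0.000061
Total = 0.012878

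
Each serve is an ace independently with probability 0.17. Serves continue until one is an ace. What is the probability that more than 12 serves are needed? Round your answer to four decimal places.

0.1069

Y = number of serves to the first success; geometric, p = 0.17.
P(Y > 12) = P(first 12 all fail) = (1−p)^12 = 0.106890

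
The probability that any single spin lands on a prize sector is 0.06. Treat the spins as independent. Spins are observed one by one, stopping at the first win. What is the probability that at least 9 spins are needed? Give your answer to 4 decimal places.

Y = number of spins to the first success; geometric, p = 0.06.
P(Y > 8) = P(first 8 all fail) = (1−p)^8 = 0.609569

0.6096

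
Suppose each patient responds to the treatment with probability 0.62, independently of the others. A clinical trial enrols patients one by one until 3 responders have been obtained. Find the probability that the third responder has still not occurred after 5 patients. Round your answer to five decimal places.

0.28349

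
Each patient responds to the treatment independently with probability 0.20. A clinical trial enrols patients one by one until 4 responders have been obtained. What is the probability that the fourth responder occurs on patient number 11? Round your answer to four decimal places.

0.0403

Y = trial on which the fourth success occurs; negative binomial, r=4, p=0.20.
P(Y=11) = C(10,3) · p^4 · (1−p)^7
= 120 · 0.0016 · 0.20972 = 0.040265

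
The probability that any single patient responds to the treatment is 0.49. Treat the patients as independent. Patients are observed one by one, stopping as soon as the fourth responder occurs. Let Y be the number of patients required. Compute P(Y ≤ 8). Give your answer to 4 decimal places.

0.6146

Finishing within 8 patients ⇔ at least 4 successes in the first 8. With X ~ Binomial(8, 0.49), P(Y ≤ 8) = 1 − P(X ≤ 3).
  k=0: C(8,0)·0.49^0·0.51^8 = 0.004577
  k=1: C(8,1)·0.49^1·0.51^7 = 0.035178
  k=2: C(8,2)·0.49^2·0.51^6 = 0.118296
  k=3: C(8,3)·0.49^3·0.51^5 = 0.227315
1 − 0.385366 = 0.614634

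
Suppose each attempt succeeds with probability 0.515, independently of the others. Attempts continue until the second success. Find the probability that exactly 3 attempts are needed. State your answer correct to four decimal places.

0.2573

Y = trial on which the second success occurs; negative binomial, r=2, p=0.515.
P(Y=3) = C(2,1) · p^2 · (1−p)^1
= 2 · 0.26522 · 0.485 = 0.257268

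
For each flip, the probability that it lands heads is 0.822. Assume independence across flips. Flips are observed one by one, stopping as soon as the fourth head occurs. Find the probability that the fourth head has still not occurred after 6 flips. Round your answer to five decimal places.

0.07374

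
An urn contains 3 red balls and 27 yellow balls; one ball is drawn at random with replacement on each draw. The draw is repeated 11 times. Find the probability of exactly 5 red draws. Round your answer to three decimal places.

X ~ Binomial(n=11, p=0.10).
P(X=5) = C(11,5) · p^5 · (1−p)^6
= 462 · 1e-05 · 0.53144 = 0.00246

0.002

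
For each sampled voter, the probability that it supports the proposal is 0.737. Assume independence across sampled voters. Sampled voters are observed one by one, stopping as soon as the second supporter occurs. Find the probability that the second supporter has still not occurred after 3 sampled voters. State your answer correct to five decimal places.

0.17112

Needing more than 3 sampled voters ⇔ fewer than 2 successes in the first 3. With X ~ Binomial(3, 0.737), P(Y > 3) = P(X ≤ 1).
  k=0: C(3,0)·0.737^0·0.263^3 = 0.0181914
  k=1: C(3,1)·0.737^1·0.263^2 = 0.1529327
P(X ≤ 1) = 0.1711241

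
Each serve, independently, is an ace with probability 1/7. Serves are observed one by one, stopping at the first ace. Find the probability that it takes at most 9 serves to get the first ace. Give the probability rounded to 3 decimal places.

0.750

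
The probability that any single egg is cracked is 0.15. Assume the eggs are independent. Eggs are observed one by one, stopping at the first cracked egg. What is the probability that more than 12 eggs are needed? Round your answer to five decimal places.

Y = number of eggs to the first success; geometric, p = 0.15.
P(Y > 12) = P(first 12 all fail) = (1−p)^12 = 0.1422418

0.14224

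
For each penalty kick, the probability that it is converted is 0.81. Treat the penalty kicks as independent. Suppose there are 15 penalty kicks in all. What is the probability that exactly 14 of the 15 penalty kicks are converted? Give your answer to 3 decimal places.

0.149

X ~ Binomial(n=15, p=0.81).
P(X=14) = C(15,14) · p^14 · (1−p)^1
= 15 · 0.052335 · 0.19 = 0.14915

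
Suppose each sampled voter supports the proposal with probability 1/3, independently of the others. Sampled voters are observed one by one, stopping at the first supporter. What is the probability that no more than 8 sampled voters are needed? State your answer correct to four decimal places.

Y = number of sampled voters to the first success; geometric, p = 0.333333.
P(Y ≤ 8) = 1 − (1−p)^8 = 1 − 0.039018 = 0.960982

0.9610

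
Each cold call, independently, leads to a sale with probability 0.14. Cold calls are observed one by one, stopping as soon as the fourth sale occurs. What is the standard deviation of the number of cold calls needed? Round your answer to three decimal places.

13.248

Y = total cold calls until the fourth success; negative binomial with r=4, p=0.14.
SD(Y) = √[r(1−p)/p²] = √(175.51020) = 13.24803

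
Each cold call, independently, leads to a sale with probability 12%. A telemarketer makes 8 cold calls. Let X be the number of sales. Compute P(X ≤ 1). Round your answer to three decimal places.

X ~ Binomial(8, 0.12); P(X ≤ 1) = Σ C(8,k) p^k (1−p)^(8−k) over k:
  k=0: C(8,0)·0.12^0·0.88^8 = 0.35963
  k=1: C(8,1)·0.12^1·0.88^7 = 0.39233
Total = 0.75196

0.752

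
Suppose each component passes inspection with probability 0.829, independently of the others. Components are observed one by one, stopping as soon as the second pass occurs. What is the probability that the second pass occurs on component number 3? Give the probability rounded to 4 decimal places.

Y = trial on which the second success occurs; negative binomial, r=2, p=0.829.
P(Y=3) = C(2,1) · p^2 · (1−p)^1
= 2 · 0.68724 · 0.171 = 0.235036

0.2350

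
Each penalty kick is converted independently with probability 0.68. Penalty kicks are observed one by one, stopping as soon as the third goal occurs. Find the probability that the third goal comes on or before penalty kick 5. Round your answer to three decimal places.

0.809

Finishing within 5 penalty kicks ⇔ at least 3 successes in the first 5. With X ~ Binomial(5, 0.68), P(Y ≤ 5) = 1 − P(X ≤ 2).
  k=0: C(5,0)·0.68^0·0.32^5 = 0.00336
  k=1: C(5,1)·0.68^1·0.32^4 = 0.03565
  k=2: C(5,2)·0.68^2·0.32^3 = 0.15152
1 − 0.19053 = 0.80947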